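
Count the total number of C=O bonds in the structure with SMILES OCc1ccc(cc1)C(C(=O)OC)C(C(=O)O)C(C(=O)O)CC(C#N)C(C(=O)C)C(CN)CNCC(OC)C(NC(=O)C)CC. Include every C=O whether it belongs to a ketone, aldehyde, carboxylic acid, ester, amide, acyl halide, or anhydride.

5

CH(COOCH3): ester, 1 C=O (running total 1).
CH(COOH): carboxylic acid, 1 C=O (running total 2).
CH(COOH): carboxylic acid, 1 C=O (running total 3).
CH(COCH3): ketone, 1 C=O (running total 4).
CH(NHCOCH3): amide, 1 C=O (running total 5).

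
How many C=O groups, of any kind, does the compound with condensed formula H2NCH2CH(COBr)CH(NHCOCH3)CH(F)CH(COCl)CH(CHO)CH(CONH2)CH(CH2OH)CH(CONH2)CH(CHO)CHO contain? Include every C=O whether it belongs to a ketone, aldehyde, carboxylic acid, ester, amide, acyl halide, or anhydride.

8

CH(COBr): acyl halide, 1 C=O (running total 1).
CH(NHCOCH3): amide, 1 C=O (running total 2).
CH(COCl): acyl halide, 1 C=O (running total 3).
CH(CHO): aldehyde, 1 C=O (running total 4).
CH(CONH2): amide, 1 C=O (running total 5).
CH(CONH2): amide, 1 C=O (running total 6).
CH(CHO): aldehyde, 1 C=O (running total 7).
CHO: aldehyde, 1 C=O (running total 8).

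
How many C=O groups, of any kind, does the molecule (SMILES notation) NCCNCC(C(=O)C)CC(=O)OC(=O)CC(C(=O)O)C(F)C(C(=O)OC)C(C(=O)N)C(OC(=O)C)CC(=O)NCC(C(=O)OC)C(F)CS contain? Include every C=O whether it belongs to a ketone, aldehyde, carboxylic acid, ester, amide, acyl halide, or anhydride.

9

CH(COCH3): ketone, 1 C=O (running total 1).
CH2CO-O-COCH2: anhydride, 2 C=O (running total 3).
CH(COOH): carboxylic acid, 1 C=O (running total 4).
CH(COOCH3): ester, 1 C=O (running total 5).
CH(CONH2): amide, 1 C=O (running total 6).
CH(OCOCH3): ester, 1 C=O (running total 7).
CH2CONHCH2: amide, 1 C=O (running total 8).
CH(COOCH3): ester, 1 C=O (running total 9).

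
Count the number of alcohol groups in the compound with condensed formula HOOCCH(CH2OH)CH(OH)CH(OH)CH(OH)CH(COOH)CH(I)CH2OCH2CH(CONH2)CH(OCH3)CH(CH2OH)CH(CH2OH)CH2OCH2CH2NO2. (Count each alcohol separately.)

Taking each segment in turn:
  HOOC: –COOH: carbonyl C bonded to –OH and C → carboxylic acid (the –OH is not a separate alcohol).
  CH(CH2OH): pendant –CH2OH on an sp³ backbone C → alcohol.
  CH(OH): –OH on an sp³ carbon → alcohol (secondary).
  CH(OH): –OH on an sp³ carbon → alcohol (secondary).
  CH(OH): –OH on an sp³ carbon → alcohol (secondary).
  CH(COOH): pendant –COOH: carbonyl C bonded to C and –OH → carboxylic acid.
  CH(I): halogen on an sp³ carbon → alkyl halide.
  CH2OCH2: C–O–C with sp³ carbons on both sides and no adjacent C=O → ether.
  CH(CONH2): pendant –CONH2: carbonyl C bonded to C and N → amide.
  CH(OCH3): pendant –OCH3: C–O–C with sp³ C, no adjacent C=O → ether.
  CH(CH2OH): pendant –CH2OH on an sp³ backbone C → alcohol.
  CH(CH2OH): pendant –CH2OH on an sp³ backbone C → alcohol.
  CH2OCH2: C–O–C with sp³ carbons on both sides and no adjacent C=O → ether.
  CH2NO2: –NO2 on carbon → nitro group.
Alcohol appears at: CH(CH2OH), CH(OH), CH(OH), CH(OH), CH(CH2OH), CH(CH2OH) → 6.

6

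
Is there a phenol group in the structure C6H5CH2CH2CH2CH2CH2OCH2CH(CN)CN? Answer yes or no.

no

Reading the structure from left to right:
  C6H5: C6H5– phenyl ring → arene.
  CH2OCH2: C–O–C with sp³ carbons on both sides and no adjacent C=O → ether.
  CH(CN): pendant –C≡N: nitrile.
  CN: –C≡N: carbon triple-bonded to nitrogen → nitrile.
The groups actually present are: arene, ether, nitrile.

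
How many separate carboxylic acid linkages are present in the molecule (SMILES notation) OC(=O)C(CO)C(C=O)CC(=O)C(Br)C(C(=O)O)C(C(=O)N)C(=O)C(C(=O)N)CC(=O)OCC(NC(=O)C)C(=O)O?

Reading the structure from left to right:
  HOOC: –COOH: carbonyl C bonded to –OH and C → carboxylic acid (the –OH is not a separate alcohol).
  CH(CH2OH): pendant –CH2OH on an sp³ backbone C → alcohol.
  CH(CHO): pendant –CHO: carbonyl C bonded to C and H → aldehyde.
  CO: –C(=O)– with carbon on both sides → ketone.
  CH(Br): halogen on an sp³ carbon → alkyl halide.
  CH(COOH): pendant –COOH: carbonyl C bonded to C and –OH → carboxylic acid.
  CH(CONH2): pendant –CONH2: carbonyl C bonded to C and N → amide.
  CO: –C(=O)– with carbon on both sides → ketone.
  CH(CONH2): pendant –CONH2: carbonyl C bonded to C and N → amide.
  CH2COOCH2: –C(=O)–O–C with C on the carbonyl side → ester.
  CH(NHCOCH3): pendant –NHC(=O)CH3: N bonded to a carbonyl → amide (not amine).
  COOH: –COOH: carbonyl C bonded to –OH and C → carboxylic acid (the –OH is not a separate alcohol).
Carboxylic acid appears at: HOOC, CH(COOH), COOH → 3.

3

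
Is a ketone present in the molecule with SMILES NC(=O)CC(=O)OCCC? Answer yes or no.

Working along the chain:
  H2NCO: –C(=O)NH2: carbonyl C bonded to C and to N → amide (the N is not a separate amine).
  CH2COOCH2: –C(=O)–O–C with C on the carbonyl side → ester.
In CH2COOCH2, the C=O is bonded to an –O–C group, which defines an ester, not a ketone. In H2NCO, the C=O is bonded to nitrogen, which defines an amide, not a ketone.
The groups actually present are: amide, ester.

no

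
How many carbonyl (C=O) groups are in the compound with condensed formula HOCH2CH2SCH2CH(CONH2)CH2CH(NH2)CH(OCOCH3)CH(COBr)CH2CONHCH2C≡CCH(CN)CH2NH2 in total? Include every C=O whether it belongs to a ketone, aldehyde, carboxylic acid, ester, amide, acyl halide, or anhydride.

4

CH(CONH2): amide, 1 C=O (running total 1).
CH(OCOCH3): ester, 1 C=O (running total 2).
CH(COBr): acyl halide, 1 C=O (running total 3).
CH2CONHCH2: amide, 1 C=O (running total 4).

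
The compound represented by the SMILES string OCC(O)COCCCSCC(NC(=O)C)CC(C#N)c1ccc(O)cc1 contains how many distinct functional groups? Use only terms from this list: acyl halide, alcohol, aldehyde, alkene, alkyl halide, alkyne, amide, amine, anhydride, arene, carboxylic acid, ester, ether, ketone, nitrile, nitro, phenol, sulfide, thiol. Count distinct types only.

7

Reading the structure from left to right:
  HOCH2: HO– on an sp³ carbon → alcohol.
  CH(OH): –OH on an sp³ carbon → alcohol (secondary).
  CH2OCH2: C–O–C with sp³ carbons on both sides and no adjacent C=O → ether.
  CH2SCH2: C–S–C linkage → sulfide (thioether).
  CH(NHCOCH3): pendant –NHC(=O)CH3: N bonded to a carbonyl → amide (not amine).
  CH(CN): pendant –C≡N: nitrile.
  C6H4OH: –OH attached directly to an aromatic ring → phenol (not alcohol); the ring itself is an arene.
Distinct types present: alcohol, amide, arene, ether, nitrile, phenol, sulfide.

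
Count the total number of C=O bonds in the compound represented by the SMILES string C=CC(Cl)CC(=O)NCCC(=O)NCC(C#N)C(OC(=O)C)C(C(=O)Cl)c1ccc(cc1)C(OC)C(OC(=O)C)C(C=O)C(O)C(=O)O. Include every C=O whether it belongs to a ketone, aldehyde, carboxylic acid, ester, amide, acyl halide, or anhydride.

CH2CONHCH2: amide, 1 C=O (running total 1).
CH2CONHCH2: amide, 1 C=O (running total 2).
CH(OCOCH3): ester, 1 C=O (running total 3).
CH(COCl): acyl halide, 1 C=O (running total 4).
CH(OCOCH3): ester, 1 C=O (running total 5).
CH(CHO): aldehyde, 1 C=O (running total 6).
COOH: carboxylic acid, 1 C=O (running total 7).

7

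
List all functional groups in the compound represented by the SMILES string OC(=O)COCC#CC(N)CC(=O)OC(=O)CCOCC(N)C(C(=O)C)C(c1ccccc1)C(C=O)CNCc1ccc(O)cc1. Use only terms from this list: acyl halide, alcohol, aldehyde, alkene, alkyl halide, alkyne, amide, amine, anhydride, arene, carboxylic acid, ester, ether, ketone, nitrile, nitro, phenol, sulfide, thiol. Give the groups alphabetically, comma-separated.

–COOH: carbonyl C bonded to –OH and C → carboxylic acid (the –OH is not a separate alcohol).
C–O–C with sp³ carbons on both sides and no adjacent C=O → ether.
C≡C triple bond → alkyne.
–NH2 on an sp³ carbon with no adjacent C=O → amine.
two acyl groups sharing one oxygen, –C(=O)–O–C(=O)– → anhydride.
C–O–C with sp³ carbons on both sides and no adjacent C=O → ether.
–NH2 on an sp³ carbon with no adjacent C=O → amine.
pendant –COCH3: carbonyl C bonded to two carbons → ketone.
pendant –C6H5: benzene ring → arene.
pendant –CHO: carbonyl C bonded to C and H → aldehyde.
C–N–C with sp³ carbons and no adjacent C=O → amine (secondary).
–OH attached directly to an aromatic ring → phenol (not alcohol); the ring itself is an arene.

aldehyde, alkyne, amine, anhydride, arene, carboxylic acid, ether, ketone, phenol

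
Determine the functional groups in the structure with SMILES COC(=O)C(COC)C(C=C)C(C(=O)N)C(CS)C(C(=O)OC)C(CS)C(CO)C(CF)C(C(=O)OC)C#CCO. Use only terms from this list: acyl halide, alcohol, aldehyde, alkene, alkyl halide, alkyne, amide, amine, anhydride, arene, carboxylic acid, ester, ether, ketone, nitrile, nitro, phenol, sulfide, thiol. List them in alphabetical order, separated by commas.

CH3O–C(=O)–: carbonyl C bonded to C and to –OCH3 → ester (not ketone + ether).
pendant –CH2OCH3: C–O–C linkage → ether.
pendant –CH=CH2: C=C double bond → alkene.
pendant –CONH2: carbonyl C bonded to C and N → amide.
pendant –CH2SH → thiol.
pendant –COOCH3: carbonyl C bonded to C and –OCH3 → ester.
pendant –CH2SH → thiol.
pendant –CH2OH on an sp³ backbone C → alcohol.
pendant –CH2X: halogen on sp³ carbon → alkyl halide.
pendant –COOCH3: carbonyl C bonded to C and –OCH3 → ester.
C≡C triple bond → alkyne.
–OH on an sp³ carbon → alcohol.

alcohol, alkene, alkyl halide, alkyne, amide, ester, ether, thiol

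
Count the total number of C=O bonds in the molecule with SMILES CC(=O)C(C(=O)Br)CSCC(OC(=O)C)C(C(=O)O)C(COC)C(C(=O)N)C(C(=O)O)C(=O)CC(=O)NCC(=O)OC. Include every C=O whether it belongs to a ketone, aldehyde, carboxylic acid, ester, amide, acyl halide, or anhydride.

CO: ketone, 1 C=O (running total 1).
CH(COBr): acyl halide, 1 C=O (running total 2).
CH(OCOCH3): ester, 1 C=O (running total 3).
CH(COOH): carboxylic acid, 1 C=O (running total 4).
CH(CONH2): amide, 1 C=O (running total 5).
CH(COOH): carboxylic acid, 1 C=O (running total 6).
CO: ketone, 1 C=O (running total 7).
CH2CONHCH2: amide, 1 C=O (running total 8).
COOCH3: ester, 1 C=O (running total 9).

9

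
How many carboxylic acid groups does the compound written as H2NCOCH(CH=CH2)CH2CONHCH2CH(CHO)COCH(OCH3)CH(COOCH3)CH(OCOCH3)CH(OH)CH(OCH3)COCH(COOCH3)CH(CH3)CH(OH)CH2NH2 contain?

Reading the structure from left to right:
  H2NCO: –C(=O)NH2: carbonyl C bonded to C and to N → amide (the N is not a separate amine).
  CH(CH=CH2): pendant –CH=CH2: C=C double bond → alkene.
  CH2CONHCH2: –C(=O)–N– linkage → amide (the N is not an amine).
  CH(CHO): pendant –CHO: carbonyl C bonded to C and H → aldehyde.
  CO: –C(=O)– with carbon on both sides → ketone.
  CH(OCH3): pendant –OCH3: C–O–C with sp³ C, no adjacent C=O → ether.
  CH(COOCH3): pendant –COOCH3: carbonyl C bonded to C and –OCH3 → ester.
  CH(OCOCH3): pendant –OC(=O)CH3: an acyloxy group → ester.
  CH(OH): –OH on an sp³ carbon → alcohol (secondary).
  CH(OCH3): pendant –OCH3: C–O–C with sp³ C, no adjacent C=O → ether.
  CO: –C(=O)– with carbon on both sides → ketone.
  CH(COOCH3): pendant –COOCH3: carbonyl C bonded to C and –OCH3 → ester.
  CH(OH): –OH on an sp³ carbon → alcohol (secondary).
  CH2NH2: –NH2 on an sp³ carbon with no adjacent C=O → amine.
No segment is a carboxylic acid: H2NCO is amide, not carboxylic acid; CH2CONHCH2 is amide, not carboxylic acid; CH(CHO) is aldehyde, not carboxylic acid. → 0.

0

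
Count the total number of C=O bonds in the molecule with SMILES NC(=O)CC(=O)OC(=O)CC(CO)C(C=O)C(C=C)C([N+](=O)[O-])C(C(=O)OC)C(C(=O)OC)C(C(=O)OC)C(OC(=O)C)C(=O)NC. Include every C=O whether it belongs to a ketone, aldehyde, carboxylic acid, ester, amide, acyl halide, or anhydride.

9

H2NCO: amide, 1 C=O (running total 1).
CH2CO-O-COCH2: anhydride, 2 C=O (running total 3).
CH(CHO): aldehyde, 1 C=O (running total 4).
CH(COOCH3): ester, 1 C=O (running total 5).
CH(COOCH3): ester, 1 C=O (running total 6).
CH(COOCH3): ester, 1 C=O (running total 7).
CH(OCOCH3): ester, 1 C=O (running total 8).
CONHCH3: amide, 1 C=O (running total 9).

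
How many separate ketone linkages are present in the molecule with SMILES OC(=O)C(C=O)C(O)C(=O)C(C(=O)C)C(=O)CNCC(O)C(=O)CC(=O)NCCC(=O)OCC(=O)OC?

4

Reading the structure from left to right:
  HOOC: –COOH: carbonyl C bonded to –OH and C → carboxylic acid (the –OH is not a separate alcohol).
  CH(CHO): pendant –CHO: carbonyl C bonded to C and H → aldehyde.
  CH(OH): –OH on an sp³ carbon → alcohol (secondary).
  CO: –C(=O)– with carbon on both sides → ketone.
  CH(COCH3): pendant –COCH3: carbonyl C bonded to two carbons → ketone.
  CO: –C(=O)– with carbon on both sides → ketone.
  CH2NHCH2: C–N–C with sp³ carbons and no adjacent C=O → amine (secondary).
  CH(OH): –OH on an sp³ carbon → alcohol (secondary).
  CO: –C(=O)– with carbon on both sides → ketone.
  CH2CONHCH2: –C(=O)–N– linkage → amide (the N is not an amine).
  CH2COOCH2: –C(=O)–O–C with C on the carbonyl side → ester.
  COOCH3: –C(=O)OCH3: carbonyl C bonded to C and to –OCH3 → ester (not ketone + ether).
Ketone appears at: CO, CH(COCH3), CO, CO → 4.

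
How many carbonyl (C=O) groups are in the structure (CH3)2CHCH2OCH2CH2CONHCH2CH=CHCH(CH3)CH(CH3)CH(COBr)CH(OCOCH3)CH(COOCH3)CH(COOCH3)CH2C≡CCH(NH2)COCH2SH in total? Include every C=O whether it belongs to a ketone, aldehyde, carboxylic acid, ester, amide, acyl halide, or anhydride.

CH2CONHCH2: amide, 1 C=O (running total 1).
CH(COBr): acyl halide, 1 C=O (running total 2).
CH(OCOCH3): ester, 1 C=O (running total 3).
CH(COOCH3): ester, 1 C=O (running total 4).
CH(COOCH3): ester, 1 C=O (running total 5).
CO: ketone, 1 C=O (running total 6).

6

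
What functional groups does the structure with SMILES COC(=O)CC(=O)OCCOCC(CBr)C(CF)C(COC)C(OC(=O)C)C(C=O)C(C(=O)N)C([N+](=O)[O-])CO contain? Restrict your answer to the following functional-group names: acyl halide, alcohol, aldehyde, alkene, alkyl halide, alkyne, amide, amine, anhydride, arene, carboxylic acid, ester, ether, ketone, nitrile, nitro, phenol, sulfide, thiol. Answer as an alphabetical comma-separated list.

Working along the chain:
  CH3OOC: CH3O–C(=O)–: carbonyl C bonded to C and to –OCH3 → ester (not ketone + ether).
  CH2COOCH2: –C(=O)–O–C with C on the carbonyl side → ester.
  CH2OCH2: C–O–C with sp³ carbons on both sides and no adjacent C=O → ether.
  CH(CH2Br): pendant –CH2X: halogen on sp³ carbon → alkyl halide.
  CH(CH2F): pendant –CH2X: halogen on sp³ carbon → alkyl halide.
  CH(CH2OCH3): pendant –CH2OCH3: C–O–C linkage → ether.
  CH(OCOCH3): pendant –OC(=O)CH3: an acyloxy group → ester.
  CH(CHO): pendant –CHO: carbonyl C bonded to C and H → aldehyde.
  CH(CONH2): pendant –CONH2: carbonyl C bonded to C and N → amide.
  CH(NO2): –NO2 on an sp³ carbon → nitro (the N=O is not a carbonyl).
  CH2OH: –OH on an sp³ carbon → alcohol.

alcohol, aldehyde, alkyl halide, amide, ester, ether, nitro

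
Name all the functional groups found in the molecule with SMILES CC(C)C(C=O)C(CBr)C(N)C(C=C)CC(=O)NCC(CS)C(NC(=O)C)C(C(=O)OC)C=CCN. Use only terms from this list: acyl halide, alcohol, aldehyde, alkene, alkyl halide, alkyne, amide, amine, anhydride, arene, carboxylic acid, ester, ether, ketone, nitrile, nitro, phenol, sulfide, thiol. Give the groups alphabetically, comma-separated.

pendant –CHO: carbonyl C bonded to C and H → aldehyde.
pendant –CH2X: halogen on sp³ carbon → alkyl halide.
–NH2 on an sp³ carbon with no adjacent C=O → amine.
pendant –CH=CH2: C=C double bond → alkene.
–C(=O)–N– linkage → amide (the N is not an amine).
pendant –CH2SH → thiol.
pendant –NHC(=O)CH3: N bonded to a carbonyl → amide (not amine).
pendant –COOCH3: carbonyl C bonded to C and –OCH3 → ester.
C=C double bond → alkene.
–NH2 on an sp³ carbon with no adjacent C=O → amine.

aldehyde, alkene, alkyl halide, amide, amine, ester, thiol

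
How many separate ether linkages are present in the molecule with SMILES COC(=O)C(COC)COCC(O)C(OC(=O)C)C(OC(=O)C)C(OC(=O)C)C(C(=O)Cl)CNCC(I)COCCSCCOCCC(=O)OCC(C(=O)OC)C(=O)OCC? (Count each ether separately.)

4

Reading the structure from left to right:
  CH3OOC: CH3O–C(=O)–: carbonyl C bonded to C and to –OCH3 → ester (not ketone + ether).
  CH(CH2OCH3): pendant –CH2OCH3: C–O–C linkage → ether.
  CH2OCH2: C–O–C with sp³ carbons on both sides and no adjacent C=O → ether.
  CH(OH): –OH on an sp³ carbon → alcohol (secondary).
  CH(OCOCH3): pendant –OC(=O)CH3: an acyloxy group → ester.
  CH(OCOCH3): pendant –OC(=O)CH3: an acyloxy group → ester.
  CH(OCOCH3): pendant –OC(=O)CH3: an acyloxy group → ester.
  CH(COCl): pendant –C(=O)X: carbonyl C bonded to C and halogen → acyl halide.
  CH2NHCH2: C–N–C with sp³ carbons and no adjacent C=O → amine (secondary).
  CH(I): halogen on an sp³ carbon → alkyl halide.
  CH2OCH2: C–O–C with sp³ carbons on both sides and no adjacent C=O → ether.
  CH2SCH2: C–S–C linkage → sulfide (thioether).
  CH2OCH2: C–O–C with sp³ carbons on both sides and no adjacent C=O → ether.
  CH2COOCH2: –C(=O)–O–C with C on the carbonyl side → ester.
  CH(COOCH3): pendant –COOCH3: carbonyl C bonded to C and –OCH3 → ester.
  COOCH2CH3: –C(=O)OCH2CH3: carbonyl C bonded to C and to –OEt → ester.
Ether appears at: CH(CH2OCH3), CH2OCH2, CH2OCH2, CH2OCH2 → 4.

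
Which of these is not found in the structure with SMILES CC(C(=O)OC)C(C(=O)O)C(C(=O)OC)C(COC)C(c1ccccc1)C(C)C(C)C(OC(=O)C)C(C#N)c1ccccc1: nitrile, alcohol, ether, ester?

alcohol

ester: present (CH(COOCH3) — pendant –COOCH3: carbonyl C bonded to C and –OCH3 → ester).
ether: present (CH(CH2OCH3) — pendant –CH2OCH3: C–O–C linkage → ether).
nitrile: present (CH(CN) — pendant –C≡N: nitrile).
alcohol: absent. In CH(COOH), the –OH sits on a carbonyl carbon, making it part of a carboxylic acid, not an alcohol.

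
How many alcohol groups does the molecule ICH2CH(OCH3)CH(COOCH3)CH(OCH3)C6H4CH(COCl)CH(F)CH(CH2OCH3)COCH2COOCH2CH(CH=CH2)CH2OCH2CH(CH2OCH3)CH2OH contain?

1

halogen on an sp³ carbon → alkyl halide.
pendant –OCH3: C–O–C with sp³ C, no adjacent C=O → ether.
pendant –COOCH3: carbonyl C bonded to C and –OCH3 → ester.
pendant –OCH3: C–O–C with sp³ C, no adjacent C=O → ether.
para-disubstituted benzene ring → arene.
pendant –C(=O)X: carbonyl C bonded to C and halogen → acyl halide.
halogen on an sp³ carbon → alkyl halide.
pendant –CH2OCH3: C–O–C linkage → ether.
–C(=O)– with carbon on both sides → ketone.
–C(=O)–O–C with C on the carbonyl side → ester.
pendant –CH=CH2: C=C double bond → alkene.
C–O–C with sp³ carbons on both sides and no adjacent C=O → ether.
pendant –CH2OCH3: C–O–C linkage → ether.
–OH on an sp³ carbon → alcohol.
Alcohol appears at: CH2OH → 1.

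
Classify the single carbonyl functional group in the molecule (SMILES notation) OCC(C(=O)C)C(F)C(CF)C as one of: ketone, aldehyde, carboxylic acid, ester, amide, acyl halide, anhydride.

The carbonyl is in the CH(COCH3) segment: pendant –COCH3: carbonyl C bonded to two carbons → ketone.

ketone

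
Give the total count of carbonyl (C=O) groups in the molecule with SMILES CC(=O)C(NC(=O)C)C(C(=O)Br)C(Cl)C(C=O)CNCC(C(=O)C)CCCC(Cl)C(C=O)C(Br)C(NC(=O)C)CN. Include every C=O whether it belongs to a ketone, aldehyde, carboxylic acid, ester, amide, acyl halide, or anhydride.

7

CO: ketone, 1 C=O (running total 1).
CH(NHCOCH3): amide, 1 C=O (running total 2).
CH(COBr): acyl halide, 1 C=O (running total 3).
CH(CHO): aldehyde, 1 C=O (running total 4).
CH(COCH3): ketone, 1 C=O (running total 5).
CH(CHO): aldehyde, 1 C=O (running total 6).
CH(NHCOCH3): amide, 1 C=O (running total 7).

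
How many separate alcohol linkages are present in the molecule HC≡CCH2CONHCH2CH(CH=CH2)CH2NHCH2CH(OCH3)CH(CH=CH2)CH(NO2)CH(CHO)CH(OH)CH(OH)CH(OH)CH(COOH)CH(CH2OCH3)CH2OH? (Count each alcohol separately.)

4

C≡C triple bond → alkyne.
–C(=O)–N– linkage → amide (the N is not an amine).
pendant –CH=CH2: C=C double bond → alkene.
C–N–C with sp³ carbons and no adjacent C=O → amine (secondary).
pendant –OCH3: C–O–C with sp³ C, no adjacent C=O → ether.
pendant –CH=CH2: C=C double bond → alkene.
–NO2 on an sp³ carbon → nitro (the N=O is not a carbonyl).
pendant –CHO: carbonyl C bonded to C and H → aldehyde.
–OH on an sp³ carbon → alcohol (secondary).
–OH on an sp³ carbon → alcohol (secondary).
–OH on an sp³ carbon → alcohol (secondary).
pendant –COOH: carbonyl C bonded to C and –OH → carboxylic acid.
pendant –CH2OCH3: C–O–C linkage → ether.
–OH on an sp³ carbon → alcohol.
Alcohol appears at: CH(OH), CH(OH), CH(OH), CH2OH → 4.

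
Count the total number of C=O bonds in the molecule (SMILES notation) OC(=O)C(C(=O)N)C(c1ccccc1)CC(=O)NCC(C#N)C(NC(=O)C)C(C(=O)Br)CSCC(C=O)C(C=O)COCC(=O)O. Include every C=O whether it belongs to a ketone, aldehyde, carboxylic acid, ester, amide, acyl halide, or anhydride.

8

HOOC: carboxylic acid, 1 C=O (running total 1).
CH(CONH2): amide, 1 C=O (running total 2).
CH2CONHCH2: amide, 1 C=O (running total 3).
CH(NHCOCH3): amide, 1 C=O (running total 4).
CH(COBr): acyl halide, 1 C=O (running total 5).
CH(CHO): aldehyde, 1 C=O (running total 6).
CH(CHO): aldehyde, 1 C=O (running total 7).
COOH: carboxylic acid, 1 C=O (running total 8).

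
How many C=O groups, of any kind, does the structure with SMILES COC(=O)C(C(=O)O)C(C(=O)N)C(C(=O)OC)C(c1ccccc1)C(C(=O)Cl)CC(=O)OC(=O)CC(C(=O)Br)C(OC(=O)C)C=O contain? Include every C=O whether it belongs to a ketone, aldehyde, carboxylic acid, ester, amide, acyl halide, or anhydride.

CH3OOC: ester, 1 C=O (running total 1).
CH(COOH): carboxylic acid, 1 C=O (running total 2).
CH(CONH2): amide, 1 C=O (running total 3).
CH(COOCH3): ester, 1 C=O (running total 4).
CH(COCl): acyl halide, 1 C=O (running total 5).
CH2CO-O-COCH2: anhydride, 2 C=O (running total 7).
CH(COBr): acyl halide, 1 C=O (running total 8).
CH(OCOCH3): ester, 1 C=O (running total 9).
CHO: aldehyde, 1 C=O (running total 10).

10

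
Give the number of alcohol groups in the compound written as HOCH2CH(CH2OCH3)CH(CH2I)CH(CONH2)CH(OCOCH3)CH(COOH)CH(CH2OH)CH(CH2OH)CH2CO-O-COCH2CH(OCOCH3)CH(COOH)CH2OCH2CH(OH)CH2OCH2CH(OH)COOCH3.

Taking each segment in turn:
  HOCH2: HO– on an sp³ carbon → alcohol.
  CH(CH2OCH3): pendant –CH2OCH3: C–O–C linkage → ether.
  CH(CH2I): pendant –CH2X: halogen on sp³ carbon → alkyl halide.
  CH(CONH2): pendant –CONH2: carbonyl C bonded to C and N → amide.
  CH(OCOCH3): pendant –OC(=O)CH3: an acyloxy group → ester.
  CH(COOH): pendant –COOH: carbonyl C bonded to C and –OH → carboxylic acid.
  CH(CH2OH): pendant –CH2OH on an sp³ backbone C → alcohol.
  CH(CH2OH): pendant –CH2OH on an sp³ backbone C → alcohol.
  CH2CO-O-COCH2: two acyl groups sharing one oxygen, –C(=O)–O–C(=O)– → anhydride.
  CH(OCOCH3): pendant –OC(=O)CH3: an acyloxy group → ester.
  CH(COOH): pendant –COOH: carbonyl C bonded to C and –OH → carboxylic acid.
  CH2OCH2: C–O–C with sp³ carbons on both sides and no adjacent C=O → ether.
  CH(OH): –OH on an sp³ carbon → alcohol (secondary).
  CH2OCH2: C–O–C with sp³ carbons on both sides and no adjacent C=O → ether.
  CH(OH): –OH on an sp³ carbon → alcohol (secondary).
  COOCH3: –C(=O)OCH3: carbonyl C bonded to C and to –OCH3 → ester (not ketone + ether).
Alcohol appears at: HOCH2, CH(CH2OH), CH(CH2OH), CH(OH), CH(OH) → 5.

5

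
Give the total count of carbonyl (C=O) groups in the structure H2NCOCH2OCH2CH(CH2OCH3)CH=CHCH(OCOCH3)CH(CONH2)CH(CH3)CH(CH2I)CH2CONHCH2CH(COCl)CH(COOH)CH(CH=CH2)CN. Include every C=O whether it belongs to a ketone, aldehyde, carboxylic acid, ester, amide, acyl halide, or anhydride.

6

H2NCO: amide, 1 C=O (running total 1).
CH(OCOCH3): ester, 1 C=O (running total 2).
CH(CONH2): amide, 1 C=O (running total 3).
CH2CONHCH2: amide, 1 C=O (running total 4).
CH(COCl): acyl halide, 1 C=O (running total 5).
CH(COOH): carboxylic acid, 1 C=O (running total 6).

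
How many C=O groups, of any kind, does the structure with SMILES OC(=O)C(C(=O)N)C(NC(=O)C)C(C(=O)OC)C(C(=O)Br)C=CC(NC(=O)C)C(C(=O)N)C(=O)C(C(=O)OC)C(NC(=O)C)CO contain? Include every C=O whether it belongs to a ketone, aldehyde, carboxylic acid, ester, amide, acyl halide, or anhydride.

10

HOOC: carboxylic acid, 1 C=O (running total 1).
CH(CONH2): amide, 1 C=O (running total 2).
CH(NHCOCH3): amide, 1 C=O (running total 3).
CH(COOCH3): ester, 1 C=O (running total 4).
CH(COBr): acyl halide, 1 C=O (running total 5).
CH(NHCOCH3): amide, 1 C=O (running total 6).
CH(CONH2): amide, 1 C=O (running total 7).
CO: ketone, 1 C=O (running total 8).
CH(COOCH3): ester, 1 C=O (running total 9).
CH(NHCOCH3): amide, 1 C=O (running total 10).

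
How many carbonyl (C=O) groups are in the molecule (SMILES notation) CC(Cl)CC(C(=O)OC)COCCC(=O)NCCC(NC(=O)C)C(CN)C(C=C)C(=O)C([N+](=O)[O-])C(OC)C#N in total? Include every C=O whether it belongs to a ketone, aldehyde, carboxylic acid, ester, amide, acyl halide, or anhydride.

4

CH(COOCH3): ester, 1 C=O (running total 1).
CH2CONHCH2: amide, 1 C=O (running total 2).
CH(NHCOCH3): amide, 1 C=O (running total 3).
CO: ketone, 1 C=O (running total 4).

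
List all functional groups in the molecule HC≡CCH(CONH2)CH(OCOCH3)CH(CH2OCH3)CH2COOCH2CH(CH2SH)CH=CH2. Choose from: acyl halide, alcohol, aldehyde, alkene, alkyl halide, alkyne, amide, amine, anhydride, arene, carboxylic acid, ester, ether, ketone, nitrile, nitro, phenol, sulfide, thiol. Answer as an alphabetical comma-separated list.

Working along the chain:
  HC≡C: C≡C triple bond → alkyne.
  CH(CONH2): pendant –CONH2: carbonyl C bonded to C and N → amide.
  CH(OCOCH3): pendant –OC(=O)CH3: an acyloxy group → ester.
  CH(CH2OCH3): pendant –CH2OCH3: C–O–C linkage → ether.
  CH2COOCH2: –C(=O)–O–C with C on the carbonyl side → ester.
  CH(CH2SH): pendant –CH2SH → thiol.
  CH=CH2: C=C double bond → alkene.

alkene, alkyne, amide, ester, ether, thiol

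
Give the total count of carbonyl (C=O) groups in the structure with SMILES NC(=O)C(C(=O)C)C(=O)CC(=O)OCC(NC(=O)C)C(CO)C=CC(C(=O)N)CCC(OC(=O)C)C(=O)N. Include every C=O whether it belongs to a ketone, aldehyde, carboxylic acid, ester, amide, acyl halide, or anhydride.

H2NCO: amide, 1 C=O (running total 1).
CH(COCH3): ketone, 1 C=O (running total 2).
CO: ketone, 1 C=O (running total 3).
CH2COOCH2: ester, 1 C=O (running total 4).
CH(NHCOCH3): amide, 1 C=O (running total 5).
CH(CONH2): amide, 1 C=O (running total 6).
CH(OCOCH3): ester, 1 C=O (running total 7).
CONH2: amide, 1 C=O (running total 8).

8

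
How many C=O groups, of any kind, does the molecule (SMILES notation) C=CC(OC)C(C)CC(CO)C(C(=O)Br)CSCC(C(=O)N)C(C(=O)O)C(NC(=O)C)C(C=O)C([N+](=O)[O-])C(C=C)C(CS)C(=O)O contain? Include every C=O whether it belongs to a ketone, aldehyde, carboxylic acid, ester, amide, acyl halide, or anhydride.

6

CH(COBr): acyl halide, 1 C=O (running total 1).
CH(CONH2): amide, 1 C=O (running total 2).
CH(COOH): carboxylic acid, 1 C=O (running total 3).
CH(NHCOCH3): amide, 1 C=O (running total 4).
CH(CHO): aldehyde, 1 C=O (running total 5).
COOH: carboxylic acid, 1 C=O (running total 6).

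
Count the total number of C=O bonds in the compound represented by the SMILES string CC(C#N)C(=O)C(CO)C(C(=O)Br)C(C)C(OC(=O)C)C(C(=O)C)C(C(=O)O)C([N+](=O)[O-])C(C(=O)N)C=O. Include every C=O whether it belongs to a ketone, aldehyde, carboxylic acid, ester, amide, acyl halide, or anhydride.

CO: ketone, 1 C=O (running total 1).
CH(COBr): acyl halide, 1 C=O (running total 2).
CH(OCOCH3): ester, 1 C=O (running total 3).
CH(COCH3): ketone, 1 C=O (running total 4).
CH(COOH): carboxylic acid, 1 C=O (running total 5).
CH(CONH2): amide, 1 C=O (running total 6).
CHO: aldehyde, 1 C=O (running total 7).

7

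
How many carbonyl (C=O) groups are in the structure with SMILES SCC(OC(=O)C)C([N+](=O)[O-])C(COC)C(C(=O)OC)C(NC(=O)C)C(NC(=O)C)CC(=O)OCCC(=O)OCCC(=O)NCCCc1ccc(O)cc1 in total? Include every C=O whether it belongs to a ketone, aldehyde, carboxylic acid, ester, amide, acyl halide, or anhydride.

CH(OCOCH3): ester, 1 C=O (running total 1).
CH(COOCH3): ester, 1 C=O (running total 2).
CH(NHCOCH3): amide, 1 C=O (running total 3).
CH(NHCOCH3): amide, 1 C=O (running total 4).
CH2COOCH2: ester, 1 C=O (running total 5).
CH2COOCH2: ester, 1 C=O (running total 6).
CH2CONHCH2: amide, 1 C=O (running total 7).

7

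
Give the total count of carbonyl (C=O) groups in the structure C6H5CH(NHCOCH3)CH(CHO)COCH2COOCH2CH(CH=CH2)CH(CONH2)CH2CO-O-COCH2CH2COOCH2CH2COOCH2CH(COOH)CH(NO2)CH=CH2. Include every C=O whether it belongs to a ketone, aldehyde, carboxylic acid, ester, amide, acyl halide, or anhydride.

10

CH(NHCOCH3): amide, 1 C=O (running total 1).
CH(CHO): aldehyde, 1 C=O (running total 2).
CO: ketone, 1 C=O (running total 3).
CH2COOCH2: ester, 1 C=O (running total 4).
CH(CONH2): amide, 1 C=O (running total 5).
CH2CO-O-COCH2: anhydride, 2 C=O (running total 7).
CH2COOCH2: ester, 1 C=O (running total 8).
CH2COOCH2: ester, 1 C=O (running total 9).
CH(COOH): carboxylic acid, 1 C=O (running total 10).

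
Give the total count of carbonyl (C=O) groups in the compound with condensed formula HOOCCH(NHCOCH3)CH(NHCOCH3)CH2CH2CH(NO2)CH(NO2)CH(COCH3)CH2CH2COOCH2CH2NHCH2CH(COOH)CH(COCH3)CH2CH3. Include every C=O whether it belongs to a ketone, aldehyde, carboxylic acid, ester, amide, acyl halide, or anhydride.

7

HOOC: carboxylic acid, 1 C=O (running total 1).
CH(NHCOCH3): amide, 1 C=O (running total 2).
CH(NHCOCH3): amide, 1 C=O (running total 3).
CH(COCH3): ketone, 1 C=O (running total 4).
CH2COOCH2: ester, 1 C=O (running total 5).
CH(COOH): carboxylic acid, 1 C=O (running total 6).
CH(COCH3): ketone, 1 C=O (running total 7).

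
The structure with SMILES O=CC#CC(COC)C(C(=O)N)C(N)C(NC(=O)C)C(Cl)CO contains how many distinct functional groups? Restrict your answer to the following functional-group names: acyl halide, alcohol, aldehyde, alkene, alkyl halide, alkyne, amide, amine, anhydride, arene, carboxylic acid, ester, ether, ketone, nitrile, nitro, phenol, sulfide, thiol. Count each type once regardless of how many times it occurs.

7

Reading the structure from left to right:
  OHC: terminal –CHO: carbonyl C bonded to H and C → aldehyde.
  C≡C: C≡C triple bond → alkyne.
  CH(CH2OCH3): pendant –CH2OCH3: C–O–C linkage → ether.
  CH(CONH2): pendant –CONH2: carbonyl C bonded to C and N → amide.
  CH(NH2): –NH2 on an sp³ carbon with no adjacent C=O → amine.
  CH(NHCOCH3): pendant –NHC(=O)CH3: N bonded to a carbonyl → amide (not amine).
  CH(Cl): halogen on an sp³ carbon → alkyl halide.
  CH2OH: –OH on an sp³ carbon → alcohol.
Distinct types present: alcohol, aldehyde, alkyl halide, alkyne, amide, amine, ether.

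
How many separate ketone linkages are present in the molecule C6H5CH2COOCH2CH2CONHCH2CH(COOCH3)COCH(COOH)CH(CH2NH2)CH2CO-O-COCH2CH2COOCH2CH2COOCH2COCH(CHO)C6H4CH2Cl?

2

Reading the structure from left to right:
  C6H5: C6H5– phenyl ring → arene.
  CH2COOCH2: –C(=O)–O–C with C on the carbonyl side → ester.
  CH2CONHCH2: –C(=O)–N– linkage → amide (the N is not an amine).
  CH(COOCH3): pendant –COOCH3: carbonyl C bonded to C and –OCH3 → ester.
  CO: –C(=O)– with carbon on both sides → ketone.
  CH(COOH): pendant –COOH: carbonyl C bonded to C and –OH → carboxylic acid.
  CH(CH2NH2): pendant –CH2NH2: N on sp³ C, no adjacent C=O → amine.
  CH2CO-O-COCH2: two acyl groups sharing one oxygen, –C(=O)–O–C(=O)– → anhydride.
  CH2COOCH2: –C(=O)–O–C with C on the carbonyl side → ester.
  CH2COOCH2: –C(=O)–O–C with C on the carbonyl side → ester.
  CO: –C(=O)– with carbon on both sides → ketone.
  CH(CHO): pendant –CHO: carbonyl C bonded to C and H → aldehyde.
  C6H4: para-disubstituted benzene ring → arene.
  CH2Cl: halogen on an sp³ carbon → alkyl halide.
Ketone appears at: CO, CO → 2.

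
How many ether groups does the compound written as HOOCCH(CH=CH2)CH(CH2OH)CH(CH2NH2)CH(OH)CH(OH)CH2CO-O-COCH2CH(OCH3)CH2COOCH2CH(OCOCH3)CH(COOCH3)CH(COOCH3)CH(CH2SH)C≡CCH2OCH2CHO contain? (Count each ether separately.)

2

Reading the structure from left to right:
  HOOC: –COOH: carbonyl C bonded to –OH and C → carboxylic acid (the –OH is not a separate alcohol).
  CH(CH=CH2): pendant –CH=CH2: C=C double bond → alkene.
  CH(CH2OH): pendant –CH2OH on an sp³ backbone C → alcohol.
  CH(CH2NH2): pendant –CH2NH2: N on sp³ C, no adjacent C=O → amine.
  CH(OH): –OH on an sp³ carbon → alcohol (secondary).
  CH(OH): –OH on an sp³ carbon → alcohol (secondary).
  CH2CO-O-COCH2: two acyl groups sharing one oxygen, –C(=O)–O–C(=O)– → anhydride.
  CH(OCH3): pendant –OCH3: C–O–C with sp³ C, no adjacent C=O → ether.
  CH2COOCH2: –C(=O)–O–C with C on the carbonyl side → ester.
  CH(OCOCH3): pendant –OC(=O)CH3: an acyloxy group → ester.
  CH(COOCH3): pendant –COOCH3: carbonyl C bonded to C and –OCH3 → ester.
  CH(COOCH3): pendant –COOCH3: carbonyl C bonded to C and –OCH3 → ester.
  CH(CH2SH): pendant –CH2SH → thiol.
  C≡C: C≡C triple bond → alkyne.
  CH2OCH2: C–O–C with sp³ carbons on both sides and no adjacent C=O → ether.
  CHO: terminal –CHO: carbonyl C bonded to H and C → aldehyde.
Ether appears at: CH(OCH3), CH2OCH2 → 2.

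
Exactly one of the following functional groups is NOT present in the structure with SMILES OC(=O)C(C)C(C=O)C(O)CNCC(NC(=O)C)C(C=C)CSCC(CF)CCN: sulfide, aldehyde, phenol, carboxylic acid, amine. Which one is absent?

phenol

carboxylic acid: present (HOOC — –COOH: carbonyl C bonded to –OH and C → carboxylic acid (the –OH is not a separate alcohol)).
aldehyde: present (CH(CHO) — pendant –CHO: carbonyl C bonded to C and H → aldehyde).
amine: present (CH2NHCH2 — C–N–C with sp³ carbons and no adjacent C=O → amine (secondary)).
sulfide: present (CH2SCH2 — C–S–C linkage → sulfide (thioether)).
phenol: absent. In CH(OH), the –OH is on an sp³ carbon, not on an aromatic ring, so it is an alcohol.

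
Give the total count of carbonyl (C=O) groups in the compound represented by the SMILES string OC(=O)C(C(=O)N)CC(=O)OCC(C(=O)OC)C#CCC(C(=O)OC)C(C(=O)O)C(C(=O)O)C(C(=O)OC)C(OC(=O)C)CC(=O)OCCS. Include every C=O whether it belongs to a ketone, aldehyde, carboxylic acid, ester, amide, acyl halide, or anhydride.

HOOC: carboxylic acid, 1 C=O (running total 1).
CH(CONH2): amide, 1 C=O (running total 2).
CH2COOCH2: ester, 1 C=O (running total 3).
CH(COOCH3): ester, 1 C=O (running total 4).
CH(COOCH3): ester, 1 C=O (running total 5).
CH(COOH): carboxylic acid, 1 C=O (running total 6).
CH(COOH): carboxylic acid, 1 C=O (running total 7).
CH(COOCH3): ester, 1 C=O (running total 8).
CH(OCOCH3): ester, 1 C=O (running total 9).
CH2COOCH2: ester, 1 C=O (running total 10).

10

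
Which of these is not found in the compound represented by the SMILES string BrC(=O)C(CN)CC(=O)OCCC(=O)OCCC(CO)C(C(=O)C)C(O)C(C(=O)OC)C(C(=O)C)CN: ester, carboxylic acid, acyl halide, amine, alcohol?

ester: present (CH2COOCH2 — –C(=O)–O–C with C on the carbonyl side → ester).
acyl halide: present (BrCO — –C(=O)Br: carbonyl C bonded to C and to a halogen → acyl halide (not alkyl halide)).
amine: present (CH(CH2NH2) — pendant –CH2NH2: N on sp³ C, no adjacent C=O → amine).
alcohol: present (CH(CH2OH) — pendant –CH2OH on an sp³ backbone C → alcohol).
carboxylic acid: absent. In each of CH2COOCH2 and CH(COOCH3), the acyl oxygen is bonded to carbon (–O–C), not to H, so this is an ester.

carboxylic acid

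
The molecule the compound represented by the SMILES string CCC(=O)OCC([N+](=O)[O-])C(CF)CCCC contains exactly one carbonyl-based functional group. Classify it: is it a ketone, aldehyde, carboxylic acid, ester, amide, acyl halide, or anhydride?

The carbonyl is in the CH2COOCH2 segment: –C(=O)–O–C with C on the carbonyl side → ester.

ester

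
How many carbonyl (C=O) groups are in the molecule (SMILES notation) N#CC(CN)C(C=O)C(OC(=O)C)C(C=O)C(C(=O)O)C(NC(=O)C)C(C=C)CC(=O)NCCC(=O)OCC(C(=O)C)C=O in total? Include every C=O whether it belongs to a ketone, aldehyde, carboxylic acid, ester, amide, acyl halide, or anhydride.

CH(CHO): aldehyde, 1 C=O (running total 1).
CH(OCOCH3): ester, 1 C=O (running total 2).
CH(CHO): aldehyde, 1 C=O (running total 3).
CH(COOH): carboxylic acid, 1 C=O (running total 4).
CH(NHCOCH3): amide, 1 C=O (running total 5).
CH2CONHCH2: amide, 1 C=O (running total 6).
CH2COOCH2: ester, 1 C=O (running total 7).
CH(COCH3): ketone, 1 C=O (running total 8).
CHO: aldehyde, 1 C=O (running total 9).

9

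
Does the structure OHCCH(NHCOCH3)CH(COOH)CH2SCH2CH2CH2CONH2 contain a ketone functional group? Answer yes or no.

terminal –CHO: carbonyl C bonded to H and C → aldehyde.
pendant –NHC(=O)CH3: N bonded to a carbonyl → amide (not amine).
pendant –COOH: carbonyl C bonded to C and –OH → carboxylic acid.
C–S–C linkage → sulfide (thioether).
–C(=O)NH2: carbonyl C bonded to C and to N → amide (the N is not a separate amine).
In each of CH(NHCOCH3) and CONH2, the C=O is bonded to nitrogen, which defines an amide, not a ketone. In CH(COOH), the C=O bears an –OH, making it a carboxylic acid rather than a ketone. In OHC, the carbonyl carbon carries an H, so it is an aldehyde, not a ketone.
The groups actually present are: aldehyde, amide, carboxylic acid, sulfide.

no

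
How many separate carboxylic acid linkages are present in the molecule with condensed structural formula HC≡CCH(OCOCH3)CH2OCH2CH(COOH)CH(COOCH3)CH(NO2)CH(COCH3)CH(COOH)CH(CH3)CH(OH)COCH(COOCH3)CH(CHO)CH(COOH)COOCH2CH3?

C≡C triple bond → alkyne.
pendant –OC(=O)CH3: an acyloxy group → ester.
C–O–C with sp³ carbons on both sides and no adjacent C=O → ether.
pendant –COOH: carbonyl C bonded to C and –OH → carboxylic acid.
pendant –COOCH3: carbonyl C bonded to C and –OCH3 → ester.
–NO2 on an sp³ carbon → nitro (the N=O is not a carbonyl).
pendant –COCH3: carbonyl C bonded to two carbons → ketone.
pendant –COOH: carbonyl C bonded to C and –OH → carboxylic acid.
–OH on an sp³ carbon → alcohol (secondary).
–C(=O)– with carbon on both sides → ketone.
pendant –COOCH3: carbonyl C bonded to C and –OCH3 → ester.
pendant –CHO: carbonyl C bonded to C and H → aldehyde.
pendant –COOH: carbonyl C bonded to C and –OH → carboxylic acid.
–C(=O)OCH2CH3: carbonyl C bonded to C and to –OEt → ester.
Carboxylic acid appears at: CH(COOH), CH(COOH), CH(COOH) → 3.

3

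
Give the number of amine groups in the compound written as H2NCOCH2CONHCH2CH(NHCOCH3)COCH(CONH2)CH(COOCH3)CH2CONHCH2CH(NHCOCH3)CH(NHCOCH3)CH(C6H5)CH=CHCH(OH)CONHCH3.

0

Taking each segment in turn:
  H2NCO: –C(=O)NH2: carbonyl C bonded to C and to N → amide (the N is not a separate amine).
  CH2CONHCH2: –C(=O)–N– linkage → amide (the N is not an amine).
  CH(NHCOCH3): pendant –NHC(=O)CH3: N bonded to a carbonyl → amide (not amine).
  CO: –C(=O)– with carbon on both sides → ketone.
  CH(CONH2): pendant –CONH2: carbonyl C bonded to C and N → amide.
  CH(COOCH3): pendant –COOCH3: carbonyl C bonded to C and –OCH3 → ester.
  CH2CONHCH2: –C(=O)–N– linkage → amide (the N is not an amine).
  CH(NHCOCH3): pendant –NHC(=O)CH3: N bonded to a carbonyl → amide (not amine).
  CH(NHCOCH3): pendant –NHC(=O)CH3: N bonded to a carbonyl → amide (not amine).
  CH(C6H5): pendant –C6H5: benzene ring → arene.
  CH=CH: C=C double bond → alkene.
  CH(OH): –OH on an sp³ carbon → alcohol (secondary).
  CONHCH3: –C(=O)NHCH3: carbonyl C bonded to C and to N → amide (the N is not an amine).
No segment is a amine: H2NCO is amide, not amine; CH2CONHCH2 is amide, not amine; CH(NHCOCH3) is amide, not amine. → 0.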